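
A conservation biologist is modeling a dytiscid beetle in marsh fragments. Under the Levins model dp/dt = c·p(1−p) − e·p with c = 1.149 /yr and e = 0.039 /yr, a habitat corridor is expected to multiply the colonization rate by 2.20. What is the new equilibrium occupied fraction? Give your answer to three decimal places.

Before: p* = 1 − 0.039/1.149 = 0.9661.
After the change, c = 2.5278, e = 0.039, so p* = 1 − 0.039/2.5278 = 0.9846.

0.985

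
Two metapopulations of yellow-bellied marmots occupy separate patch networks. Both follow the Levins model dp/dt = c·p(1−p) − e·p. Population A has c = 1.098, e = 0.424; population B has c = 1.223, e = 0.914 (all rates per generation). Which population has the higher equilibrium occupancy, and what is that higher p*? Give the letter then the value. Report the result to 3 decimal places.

A: p*_A = 1 − 0.424/1.098 = 0.6138.
B: p*_B = 1 − 0.914/1.223 = 0.2527.
A is higher at 0.6138.

A, 0.614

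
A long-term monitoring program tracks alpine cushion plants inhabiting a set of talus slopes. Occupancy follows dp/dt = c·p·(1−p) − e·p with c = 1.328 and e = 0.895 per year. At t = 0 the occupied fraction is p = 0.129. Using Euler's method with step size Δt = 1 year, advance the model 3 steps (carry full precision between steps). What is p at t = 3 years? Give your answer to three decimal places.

0.232

Update rule: p ← p + [c·p·(1−p) − e·p]·Δt with Δt = 1.
step 1: Δp = +0.03376, p = 0.16276
step 2: Δp = +0.03530, p = 0.19805
step 3: Δp = +0.03367, p = 0.23172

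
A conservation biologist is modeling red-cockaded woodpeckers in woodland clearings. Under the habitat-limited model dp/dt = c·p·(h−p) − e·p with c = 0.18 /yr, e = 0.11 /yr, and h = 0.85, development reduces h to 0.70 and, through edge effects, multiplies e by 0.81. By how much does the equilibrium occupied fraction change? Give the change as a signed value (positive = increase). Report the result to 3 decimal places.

Before: p* = h − e/c = 0.85 − 0.11/0.18 = 0.85 − 0.6111 = 0.2389.
After: c = 0.18, e = 0.0891, h = 0.70; p* = 0.70 − 0.0891/0.18 = 0.2050.
Δp* = 0.2050 − 0.2389 = -0.0339.

-0.034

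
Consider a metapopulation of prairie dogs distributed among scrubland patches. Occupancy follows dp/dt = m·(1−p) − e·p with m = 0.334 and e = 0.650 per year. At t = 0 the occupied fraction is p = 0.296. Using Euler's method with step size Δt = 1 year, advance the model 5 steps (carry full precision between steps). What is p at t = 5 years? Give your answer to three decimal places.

0.339

Update rule: p ← p + [m·(1−p) − e·p]·Δt with Δt = 1.
p: 0.29600 → 0.33874  (Δp = +0.04274)
p: 0.33874 → 0.33942  (Δp = +0.00068)
p: 0.33942 → 0.33943  (Δp = +0.00001)
p: 0.33943 → 0.33943  (Δp = +0.00000)
p: 0.33943 → 0.33943  (Δp = +0.00000)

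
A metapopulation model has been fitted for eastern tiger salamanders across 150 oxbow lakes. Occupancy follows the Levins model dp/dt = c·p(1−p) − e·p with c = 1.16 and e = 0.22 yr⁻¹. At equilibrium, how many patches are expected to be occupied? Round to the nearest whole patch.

p* = 1 − e/c = 1 − 0.22/1.16 = 0.8103.
Expected occupied patches = N × p* = 150 × 0.8103 = 121.55 ≈ 122.

122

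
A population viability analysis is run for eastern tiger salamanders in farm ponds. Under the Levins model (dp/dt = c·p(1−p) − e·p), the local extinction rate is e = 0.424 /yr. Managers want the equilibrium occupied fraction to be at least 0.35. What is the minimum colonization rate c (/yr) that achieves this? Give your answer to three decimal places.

p* = 1 − e/c ≥ 0.35 requires e/c ≤ 0.6500, i.e. c ≥ e/0.6500.
c_min = 0.424/0.6500 = 0.6523.

0.652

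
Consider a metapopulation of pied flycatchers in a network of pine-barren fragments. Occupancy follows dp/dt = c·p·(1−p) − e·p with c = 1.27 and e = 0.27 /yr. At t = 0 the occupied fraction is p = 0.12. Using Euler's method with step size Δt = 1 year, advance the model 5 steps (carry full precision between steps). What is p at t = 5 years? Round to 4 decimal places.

0.7834

Update rule: p ← p + [c·p·(1−p) − e·p]·Δt with Δt = 1.
p: 0.12000 → 0.22171  (Δp = +0.10171)
p: 0.22171 → 0.38100  (Δp = +0.15928)
p: 0.38100 → 0.57764  (Δp = +0.19665)
p: 0.57764 → 0.73152  (Δp = +0.15388)
p: 0.73152 → 0.78344  (Δp = +0.05191)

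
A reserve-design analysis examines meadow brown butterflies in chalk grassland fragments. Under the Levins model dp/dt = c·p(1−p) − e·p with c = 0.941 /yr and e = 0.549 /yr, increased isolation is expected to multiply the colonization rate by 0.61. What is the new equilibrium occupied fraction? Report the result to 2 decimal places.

Before: p* = 1 − 0.549/0.941 = 0.4166.
After the change, c = 0.57401, e = 0.549, so p* = 1 − 0.549/0.57401 = 0.0436.

0.04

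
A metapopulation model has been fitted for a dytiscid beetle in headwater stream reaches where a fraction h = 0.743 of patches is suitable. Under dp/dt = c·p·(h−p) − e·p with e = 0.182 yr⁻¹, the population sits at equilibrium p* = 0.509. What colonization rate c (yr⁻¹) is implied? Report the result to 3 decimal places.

0.778

At equilibrium c(h−p*) = e, so c = e/(h−p*).
c = 0.182/(0.743 − 0.509) = 0.182/0.2340 = 0.7778.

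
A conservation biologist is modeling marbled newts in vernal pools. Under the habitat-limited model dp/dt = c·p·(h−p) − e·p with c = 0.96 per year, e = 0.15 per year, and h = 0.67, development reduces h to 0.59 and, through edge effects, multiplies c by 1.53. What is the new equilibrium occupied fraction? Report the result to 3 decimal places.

0.488

Before: p* = h − e/c = 0.67 − 0.15/0.96 = 0.67 − 0.1562 = 0.5138.
After: c = 1.4688, e = 0.15, h = 0.59; p* = 0.59 − 0.15/1.4688 = 0.4879.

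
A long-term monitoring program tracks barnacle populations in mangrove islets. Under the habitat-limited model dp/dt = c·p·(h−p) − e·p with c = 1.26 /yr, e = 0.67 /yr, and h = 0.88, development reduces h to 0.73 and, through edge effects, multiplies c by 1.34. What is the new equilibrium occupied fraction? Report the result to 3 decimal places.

0.333

Before: p* = h − e/c = 0.88 − 0.67/1.26 = 0.88 − 0.5317 = 0.3483.
After: c = 1.6884, e = 0.67, h = 0.73; p* = 0.73 − 0.67/1.6884 = 0.3332.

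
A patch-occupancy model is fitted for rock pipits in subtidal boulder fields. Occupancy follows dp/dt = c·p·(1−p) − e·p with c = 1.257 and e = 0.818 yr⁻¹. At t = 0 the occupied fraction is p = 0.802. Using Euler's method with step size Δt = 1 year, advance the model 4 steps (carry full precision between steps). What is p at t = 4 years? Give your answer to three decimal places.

Update rule: p ← p + [c·p·(1−p) − e·p]·Δt with Δt = 1.
t = 1: p = 0.80200 + (-0.45643) = 0.34557
t = 2: p = 0.34557 + (+0.00160) = 0.34717
t = 3: p = 0.34717 + (+0.00091) = 0.34807
t = 4: p = 0.34807 + (+0.00051) = 0.34859

0.349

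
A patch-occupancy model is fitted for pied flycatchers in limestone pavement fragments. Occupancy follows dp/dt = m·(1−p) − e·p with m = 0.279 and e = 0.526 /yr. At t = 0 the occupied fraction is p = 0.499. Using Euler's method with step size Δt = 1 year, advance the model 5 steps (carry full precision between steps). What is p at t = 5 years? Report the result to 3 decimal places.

Update rule: p ← p + [m·(1−p) − e·p]·Δt with Δt = 1.
  1  |  dp/dt·Δt = -0.122695  |  p_1 = 0.376305
  2  |  dp/dt·Δt = -0.023926  |  p_2 = 0.352379
  3  |  dp/dt·Δt = -0.004665  |  p_3 = 0.347714
  4  |  dp/dt·Δt = -0.000910  |  p_4 = 0.346804
  5  |  dp/dt·Δt = -0.000177  |  p_5 = 0.346627

0.347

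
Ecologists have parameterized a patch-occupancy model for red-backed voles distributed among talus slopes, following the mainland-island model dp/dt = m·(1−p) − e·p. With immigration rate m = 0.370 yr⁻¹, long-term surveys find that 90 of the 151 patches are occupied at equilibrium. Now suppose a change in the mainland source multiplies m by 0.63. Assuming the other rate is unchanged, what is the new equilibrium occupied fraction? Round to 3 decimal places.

0.482

Observed p* = 90/151 = 0.59603.
Balance m(1−p*) = e·p* gives e = m(1−p*)/p* = 0.370×0.40397/0.59603 = 0.25077.
New p* = m/(m+e) = 0.23310/(0.23310+0.25077) = 0.48174.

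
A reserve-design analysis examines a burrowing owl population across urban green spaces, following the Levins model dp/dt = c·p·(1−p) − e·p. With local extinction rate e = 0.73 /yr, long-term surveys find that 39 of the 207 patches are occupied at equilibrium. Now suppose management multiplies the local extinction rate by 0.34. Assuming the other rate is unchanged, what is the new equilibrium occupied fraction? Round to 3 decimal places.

0.724

Observed p* = 39/207 = 0.18841.
Balance c(1−p*) = e gives c = e/(1 − 0.18841) = 0.73/0.81159 = 0.89947.
New p* = 1 − e/c = 1 − 0.24820/0.89947 = 0.72406.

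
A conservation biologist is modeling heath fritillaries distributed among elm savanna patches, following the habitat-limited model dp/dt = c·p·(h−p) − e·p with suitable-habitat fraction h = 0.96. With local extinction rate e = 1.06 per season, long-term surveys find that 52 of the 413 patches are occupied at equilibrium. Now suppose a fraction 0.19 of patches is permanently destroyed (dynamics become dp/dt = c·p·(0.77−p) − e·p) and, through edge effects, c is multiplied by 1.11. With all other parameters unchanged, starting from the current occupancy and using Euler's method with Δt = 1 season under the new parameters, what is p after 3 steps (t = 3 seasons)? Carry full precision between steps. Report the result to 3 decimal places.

Observed p* = 52/413 = 0.12591.
Balance c(h−p*) = e gives c = e/(0.96 − 0.12591) = 1.06/0.83409 = 1.27084.
Starting from p₀ = 0.12591; update p ← p + (dp/dt)·Δt with the new parameters.
t = 1: p = 0.12591 + (-0.01907) = 0.10684
t = 2: p = 0.10684 + (-0.01330) = 0.09354
t = 3: p = 0.09354 + (-0.00989) = 0.08365

0.084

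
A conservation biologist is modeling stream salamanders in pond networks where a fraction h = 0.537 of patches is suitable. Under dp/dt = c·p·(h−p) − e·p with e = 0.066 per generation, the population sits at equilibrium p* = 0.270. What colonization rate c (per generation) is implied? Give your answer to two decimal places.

0.25

At equilibrium c(h−p*) = e, so c = e/(h−p*).
c = 0.066/(0.537 − 0.270) = 0.066/0.2670 = 0.2472.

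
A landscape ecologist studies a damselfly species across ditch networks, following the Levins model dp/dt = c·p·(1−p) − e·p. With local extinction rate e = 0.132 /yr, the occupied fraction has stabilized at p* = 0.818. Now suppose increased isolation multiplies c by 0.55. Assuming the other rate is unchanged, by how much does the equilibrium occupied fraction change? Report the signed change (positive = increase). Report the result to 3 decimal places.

-0.149

Balance c(1−p*) = e gives c = e/(1 − 0.81800) = 0.132/0.18200 = 0.72527.
New p* = 1 − e/c = 1 − 0.13200/0.39890 = 0.66909.
Δp* = 0.66909 − 0.81800 = -0.14891.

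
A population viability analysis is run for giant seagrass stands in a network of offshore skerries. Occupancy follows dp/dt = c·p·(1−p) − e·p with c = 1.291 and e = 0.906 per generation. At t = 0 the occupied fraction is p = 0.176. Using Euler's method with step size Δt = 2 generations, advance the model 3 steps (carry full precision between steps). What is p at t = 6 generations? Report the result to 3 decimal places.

Update rule: p ← p + [c·p·(1−p) − e·p]·Δt with Δt = 2.
t = 2: p = 0.17600 + (+0.05554) = 0.23154
t = 4: p = 0.23154 + (+0.03986) = 0.27140
t = 6: p = 0.27140 + (+0.01879) = 0.29019

0.290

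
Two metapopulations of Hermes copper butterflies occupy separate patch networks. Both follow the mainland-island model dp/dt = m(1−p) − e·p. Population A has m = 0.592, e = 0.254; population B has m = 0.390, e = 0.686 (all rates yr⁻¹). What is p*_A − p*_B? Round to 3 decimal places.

A: p*_A = m/(m+e) = 0.592/0.8460 = 0.6998.
B: p*_B = 0.390/1.0760 = 0.3625.
p*_A − p*_B = 0.6998 − 0.3625 = 0.3373.

0.337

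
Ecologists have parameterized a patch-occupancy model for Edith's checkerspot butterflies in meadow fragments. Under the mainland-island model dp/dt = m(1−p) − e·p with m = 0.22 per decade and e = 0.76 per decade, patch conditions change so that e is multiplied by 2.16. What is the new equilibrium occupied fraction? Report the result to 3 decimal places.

0.118

Before: p* = 0.22/(0.22+0.76) = 0.2245.
After: m = 0.22, e = 1.6416; p* = 0.22/1.8616 = 0.1182.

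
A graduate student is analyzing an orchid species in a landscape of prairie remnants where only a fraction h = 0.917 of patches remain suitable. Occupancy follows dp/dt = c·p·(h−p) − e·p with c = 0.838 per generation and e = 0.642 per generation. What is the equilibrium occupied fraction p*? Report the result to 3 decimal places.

Setting dp/dt = 0 and dividing by p* gives c·(h−p*) = e.
So p* = h − e/c = 0.917 − 0.642/0.838 = 0.917 − 0.7661 = 0.1509.

0.151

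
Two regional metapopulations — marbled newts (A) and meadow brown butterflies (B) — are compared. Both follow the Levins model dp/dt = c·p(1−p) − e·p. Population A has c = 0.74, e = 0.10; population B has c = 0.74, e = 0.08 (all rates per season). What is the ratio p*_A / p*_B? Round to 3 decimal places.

0.970

A: p*_A = 1 − 0.10/0.74 = 0.8649.
B: p*_B = 1 − 0.08/0.74 = 0.8919.
p*_A / p*_B = 0.8649/0.8919 = 0.9697.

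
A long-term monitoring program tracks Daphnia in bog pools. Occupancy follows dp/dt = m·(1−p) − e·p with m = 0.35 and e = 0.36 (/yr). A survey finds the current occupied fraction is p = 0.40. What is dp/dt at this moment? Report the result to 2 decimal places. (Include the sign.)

0.07

Colonization term: m·(1−p) = 0.35×0.6000 = 0.21000.
Extinction term: e·p = 0.14400.
dp/dt = 0.21000 − 0.14400 = 0.06600.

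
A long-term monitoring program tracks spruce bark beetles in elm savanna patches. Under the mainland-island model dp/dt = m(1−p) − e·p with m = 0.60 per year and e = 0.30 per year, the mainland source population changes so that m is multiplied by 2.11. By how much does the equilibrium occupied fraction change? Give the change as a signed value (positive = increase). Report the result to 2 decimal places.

Before: p* = 0.60/(0.60+0.30) = 0.6667.
After: m = 1.266, e = 0.3; p* = 1.266/1.5660 = 0.8084.
Δp* = 0.8084 − 0.6667 = +0.1418.

0.14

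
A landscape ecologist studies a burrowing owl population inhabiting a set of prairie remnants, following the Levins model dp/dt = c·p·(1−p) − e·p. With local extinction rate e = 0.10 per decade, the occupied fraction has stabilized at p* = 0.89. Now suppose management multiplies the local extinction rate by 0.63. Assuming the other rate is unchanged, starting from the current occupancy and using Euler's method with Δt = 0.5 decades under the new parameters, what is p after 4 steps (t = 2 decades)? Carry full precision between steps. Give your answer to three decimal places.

Balance c(1−p*) = e gives c = e/(1 − 0.89000) = 0.10/0.11000 = 0.90909.
Starting from p₀ = 0.89000; update p ← p + (dp/dt)·Δt with the new parameters.
step 1: Δp = +0.01647, p = 0.90646
step 2: Δp = +0.00999, p = 0.91645
step 3: Δp = +0.00594, p = 0.92239
step 4: Δp = +0.00349, p = 0.92587

0.926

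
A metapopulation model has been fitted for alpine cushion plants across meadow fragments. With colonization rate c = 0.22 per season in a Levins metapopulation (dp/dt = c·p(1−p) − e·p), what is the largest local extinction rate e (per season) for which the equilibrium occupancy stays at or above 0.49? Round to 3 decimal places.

1 − e/c ≥ 0.49 ⇒ e ≤ c(1 − 0.49) = 0.22 × 0.5100.
e_max = 0.1122.

0.112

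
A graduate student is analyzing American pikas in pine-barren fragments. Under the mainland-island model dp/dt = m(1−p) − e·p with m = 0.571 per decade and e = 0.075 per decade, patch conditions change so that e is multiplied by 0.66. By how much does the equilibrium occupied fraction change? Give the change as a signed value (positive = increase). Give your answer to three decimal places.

0.036

Before: p* = 0.571/(0.571+0.075) = 0.8839.
After: m = 0.571, e = 0.0495; p* = 0.571/0.6205 = 0.9202.
Δp* = 0.9202 − 0.8839 = +0.0363.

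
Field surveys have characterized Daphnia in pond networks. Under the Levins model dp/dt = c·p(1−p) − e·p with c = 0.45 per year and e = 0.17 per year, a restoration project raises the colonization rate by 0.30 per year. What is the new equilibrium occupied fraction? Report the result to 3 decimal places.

Before: p* = 1 − 0.17/0.45 = 0.6222.
After the change, c = 0.75, e = 0.17, so p* = 1 − 0.17/0.75 = 0.7733.

0.773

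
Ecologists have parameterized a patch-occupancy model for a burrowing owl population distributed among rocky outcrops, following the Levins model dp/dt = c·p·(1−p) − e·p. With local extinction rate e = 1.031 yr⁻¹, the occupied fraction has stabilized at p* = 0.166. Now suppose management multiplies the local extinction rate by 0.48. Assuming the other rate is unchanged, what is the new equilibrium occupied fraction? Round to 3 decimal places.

0.600

Balance c(1−p*) = e gives c = e/(1 − 0.16600) = 1.031/0.83400 = 1.23621.
New p* = 1 − e/c = 1 − 0.49488/1.23621 = 0.59968.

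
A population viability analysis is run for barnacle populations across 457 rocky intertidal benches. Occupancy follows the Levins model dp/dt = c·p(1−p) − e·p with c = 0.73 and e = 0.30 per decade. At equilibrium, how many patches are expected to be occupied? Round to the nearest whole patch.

p* = 1 − e/c = 1 − 0.30/0.73 = 0.5890.
Expected occupied patches = N × p* = 457 × 0.5890 = 269.19 ≈ 269.

269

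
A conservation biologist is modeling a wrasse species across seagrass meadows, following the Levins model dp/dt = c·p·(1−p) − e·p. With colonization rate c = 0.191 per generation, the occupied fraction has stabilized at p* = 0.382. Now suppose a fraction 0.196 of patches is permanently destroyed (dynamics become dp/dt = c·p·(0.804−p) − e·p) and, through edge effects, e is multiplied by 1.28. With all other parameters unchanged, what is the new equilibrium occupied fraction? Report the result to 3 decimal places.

0.013

Balance c(1−p*) = e gives e = 0.191×(1 − 0.38200) = 0.11804.
New p* = 0.804 − e/c = 0.804 − 0.15109/0.19100 = 0.01295.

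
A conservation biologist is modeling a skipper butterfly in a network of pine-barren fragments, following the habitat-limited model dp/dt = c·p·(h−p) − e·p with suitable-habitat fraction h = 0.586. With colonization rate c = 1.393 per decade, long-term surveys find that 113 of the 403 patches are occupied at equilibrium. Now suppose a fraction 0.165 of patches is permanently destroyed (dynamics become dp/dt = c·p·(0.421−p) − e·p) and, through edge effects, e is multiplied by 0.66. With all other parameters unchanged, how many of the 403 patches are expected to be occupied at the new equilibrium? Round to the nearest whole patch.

88

Observed p* = 113/403 = 0.28040.
Balance c(h−p*) = e gives e = 1.393×(0.586 − 0.28040) = 0.42570.
New p* = 0.421 − e/c = 0.421 − 0.28096/1.39300 = 0.21931.
Expected occupied = 403 × 0.21931 = 88.38 ≈ 88.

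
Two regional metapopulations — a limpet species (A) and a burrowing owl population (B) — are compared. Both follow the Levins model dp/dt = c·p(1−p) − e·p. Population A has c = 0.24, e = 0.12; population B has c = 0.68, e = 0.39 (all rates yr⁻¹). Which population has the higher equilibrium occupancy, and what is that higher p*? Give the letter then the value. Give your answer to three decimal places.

A: p*_A = 1 − 0.12/0.24 = 0.5000.
B: p*_B = 1 − 0.39/0.68 = 0.4265.
A is higher at 0.5000.

A, 0.500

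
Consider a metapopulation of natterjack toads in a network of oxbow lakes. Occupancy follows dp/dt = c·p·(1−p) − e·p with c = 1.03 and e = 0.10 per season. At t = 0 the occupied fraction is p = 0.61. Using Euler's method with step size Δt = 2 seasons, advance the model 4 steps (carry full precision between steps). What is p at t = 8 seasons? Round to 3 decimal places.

0.851

Update rule: p ← p + [c·p·(1−p) − e·p]·Δt with Δt = 2.
t = 2: p = 0.61000 + (+0.36807) = 0.97807
t = 4: p = 0.97807 + (-0.15144) = 0.82664
t = 6: p = 0.82664 + (+0.12989) = 0.95652
t = 8: p = 0.95652 + (-0.10564) = 0.85088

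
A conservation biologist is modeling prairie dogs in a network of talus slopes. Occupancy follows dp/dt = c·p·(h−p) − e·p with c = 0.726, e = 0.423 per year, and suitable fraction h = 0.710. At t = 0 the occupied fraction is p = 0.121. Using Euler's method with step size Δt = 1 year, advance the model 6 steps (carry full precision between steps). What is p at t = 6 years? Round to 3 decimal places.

0.124

Update rule: p ← p + [c·p·(h−p) − e·p]·Δt with Δt = 1.
p: 0.12100 → 0.12156  (Δp = +0.00056)
p: 0.12156 → 0.12207  (Δp = +0.00051)
p: 0.12207 → 0.12254  (Δp = +0.00047)
p: 0.12254 → 0.12297  (Δp = +0.00043)
p: 0.12297 → 0.12336  (Δp = +0.00039)
p: 0.12336 → 0.12372  (Δp = +0.00036)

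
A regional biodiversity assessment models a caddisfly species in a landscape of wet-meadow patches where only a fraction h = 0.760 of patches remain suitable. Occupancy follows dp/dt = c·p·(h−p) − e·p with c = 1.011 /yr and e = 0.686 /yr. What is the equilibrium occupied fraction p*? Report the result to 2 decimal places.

Setting dp/dt = 0 and dividing by p* gives c·(h−p*) = e.
So p* = h − e/c = 0.760 − 0.686/1.011 = 0.760 − 0.6785 = 0.0815.

0.08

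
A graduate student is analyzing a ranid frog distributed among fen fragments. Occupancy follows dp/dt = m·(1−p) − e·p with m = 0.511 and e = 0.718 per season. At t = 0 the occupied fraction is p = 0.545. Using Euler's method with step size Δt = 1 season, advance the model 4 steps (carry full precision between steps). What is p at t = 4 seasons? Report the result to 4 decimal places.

0.4161

Update rule: p ← p + [m·(1−p) − e·p]·Δt with Δt = 1.
p: 0.54500 → 0.38620  (Δp = -0.15881)
p: 0.38620 → 0.42256  (Δp = +0.03637)
p: 0.42256 → 0.41423  (Δp = -0.00833)
p: 0.41423 → 0.41614  (Δp = +0.00191)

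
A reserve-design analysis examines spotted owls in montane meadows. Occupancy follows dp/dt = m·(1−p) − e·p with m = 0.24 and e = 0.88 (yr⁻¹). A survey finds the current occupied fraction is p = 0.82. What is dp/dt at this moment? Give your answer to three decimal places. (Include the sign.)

Colonization term: m·(1−p) = 0.24×0.1800 = 0.04320.
Extinction term: e·p = 0.72160.
dp/dt = 0.04320 − 0.72160 = -0.67840.

-0.678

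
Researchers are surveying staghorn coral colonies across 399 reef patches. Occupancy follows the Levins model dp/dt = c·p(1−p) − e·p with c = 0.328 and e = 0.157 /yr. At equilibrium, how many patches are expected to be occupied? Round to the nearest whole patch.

208

p* = 1 − e/c = 1 − 0.157/0.328 = 0.5213.
Expected occupied patches = N × p* = 399 × 0.5213 = 208.02 ≈ 208.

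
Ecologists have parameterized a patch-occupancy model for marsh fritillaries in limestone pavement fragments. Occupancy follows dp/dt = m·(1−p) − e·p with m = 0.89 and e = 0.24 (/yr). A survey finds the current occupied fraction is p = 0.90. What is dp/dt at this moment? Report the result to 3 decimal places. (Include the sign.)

-0.127

Colonization term: m·(1−p) = 0.89×0.1000 = 0.08900.
Extinction term: e·p = 0.21600.
dp/dt = 0.08900 − 0.21600 = -0.12700.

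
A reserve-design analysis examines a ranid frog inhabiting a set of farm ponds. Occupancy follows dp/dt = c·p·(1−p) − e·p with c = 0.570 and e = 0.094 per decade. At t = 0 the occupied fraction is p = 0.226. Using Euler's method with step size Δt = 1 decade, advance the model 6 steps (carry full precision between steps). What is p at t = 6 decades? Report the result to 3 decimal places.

Update rule: p ← p + [c·p·(1−p) − e·p]·Δt with Δt = 1.
step 1: Δp = +0.07846, p = 0.30446
step 2: Δp = +0.09209, p = 0.39655
step 3: Δp = +0.09912, p = 0.49567
step 4: Δp = +0.09590, p = 0.59157
step 5: Δp = +0.08211, p = 0.67368
step 6: Δp = +0.06198, p = 0.73566

0.736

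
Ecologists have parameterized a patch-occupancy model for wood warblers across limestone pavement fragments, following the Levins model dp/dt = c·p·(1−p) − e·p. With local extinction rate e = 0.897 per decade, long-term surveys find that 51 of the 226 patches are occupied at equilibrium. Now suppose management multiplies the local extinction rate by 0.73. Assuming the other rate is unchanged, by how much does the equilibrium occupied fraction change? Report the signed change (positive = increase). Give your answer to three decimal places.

Observed p* = 51/226 = 0.22566.
Balance c(1−p*) = e gives c = e/(1 − 0.22566) = 0.897/0.77434 = 1.15841.
New p* = 1 − e/c = 1 − 0.65481/1.15841 = 0.43473.
Δp* = 0.43473 − 0.22566 = +0.20907.

0.209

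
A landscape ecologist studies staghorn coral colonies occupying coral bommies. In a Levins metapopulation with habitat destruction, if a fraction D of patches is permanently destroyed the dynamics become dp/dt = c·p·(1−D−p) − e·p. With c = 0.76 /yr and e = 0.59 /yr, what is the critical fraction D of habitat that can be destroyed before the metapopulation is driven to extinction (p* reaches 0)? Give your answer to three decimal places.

The nontrivial equilibrium is p* = (1−D) − e/c; extinction occurs when this hits zero.
So D_crit = 1 − e/c = 1 − 0.59/0.76 = 1 − 0.7763 = 0.2237.
This equals the undisturbed p*, a classic result of Lande's extension.

0.224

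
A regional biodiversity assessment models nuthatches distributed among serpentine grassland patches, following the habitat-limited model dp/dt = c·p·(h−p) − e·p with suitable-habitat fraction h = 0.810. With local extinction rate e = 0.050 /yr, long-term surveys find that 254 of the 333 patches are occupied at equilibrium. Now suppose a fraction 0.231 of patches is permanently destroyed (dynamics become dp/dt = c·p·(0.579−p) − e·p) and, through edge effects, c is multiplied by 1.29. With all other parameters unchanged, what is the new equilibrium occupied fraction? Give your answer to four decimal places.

0.5424

Observed p* = 254/333 = 0.76276.
Balance c(h−p*) = e gives c = e/(0.81 − 0.76276) = 0.050/0.04724 = 1.05843.
New p* = 0.579 − e/c = 0.579 − 0.05000/1.36537 = 0.54238.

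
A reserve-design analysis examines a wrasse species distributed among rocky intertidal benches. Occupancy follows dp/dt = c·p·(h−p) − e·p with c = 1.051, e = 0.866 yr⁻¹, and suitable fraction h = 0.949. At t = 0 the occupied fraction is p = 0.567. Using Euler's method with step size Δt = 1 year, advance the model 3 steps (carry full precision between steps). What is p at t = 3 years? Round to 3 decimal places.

Update rule: p ← p + [c·p·(h−p) − e·p]·Δt with Δt = 1.
step 1: Δp = -0.26338, p = 0.30362
step 2: Δp = -0.05699, p = 0.24663
step 3: Δp = -0.03152, p = 0.21511

0.215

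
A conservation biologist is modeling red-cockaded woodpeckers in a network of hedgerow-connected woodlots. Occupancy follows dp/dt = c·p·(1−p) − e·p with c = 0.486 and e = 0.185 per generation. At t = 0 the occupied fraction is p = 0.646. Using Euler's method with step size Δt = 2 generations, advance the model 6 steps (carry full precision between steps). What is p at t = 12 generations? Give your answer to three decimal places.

Update rule: p ← p + [c·p·(1−p) − e·p]·Δt with Δt = 2.
t = 2: p = 0.64600 + (-0.01674) = 0.62926
t = 4: p = 0.62926 + (-0.00607) = 0.62319
t = 6: p = 0.62319 + (-0.00233) = 0.62086
t = 8: p = 0.62086 + (-0.00092) = 0.61994
t = 10: p = 0.61994 + (-0.00036) = 0.61958
t = 12: p = 0.61958 + (-0.00014) = 0.61944

0.619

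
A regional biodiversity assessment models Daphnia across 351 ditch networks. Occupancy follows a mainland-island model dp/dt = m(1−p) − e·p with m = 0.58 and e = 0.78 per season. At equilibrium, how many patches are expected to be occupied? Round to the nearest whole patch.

p* = m/(m+e) = 0.58/1.3600 = 0.4265.
Expected occupied patches = N × p* = 351 × 0.4265 = 149.69 ≈ 150.

150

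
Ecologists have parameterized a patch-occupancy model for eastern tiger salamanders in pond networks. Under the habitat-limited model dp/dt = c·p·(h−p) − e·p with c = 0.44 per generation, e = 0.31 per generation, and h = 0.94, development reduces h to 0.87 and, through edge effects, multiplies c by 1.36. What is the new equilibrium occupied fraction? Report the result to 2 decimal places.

0.35

Before: p* = h − e/c = 0.94 − 0.31/0.44 = 0.94 − 0.7045 = 0.2355.
After: c = 0.5984, e = 0.31, h = 0.87; p* = 0.87 − 0.31/0.5984 = 0.3520.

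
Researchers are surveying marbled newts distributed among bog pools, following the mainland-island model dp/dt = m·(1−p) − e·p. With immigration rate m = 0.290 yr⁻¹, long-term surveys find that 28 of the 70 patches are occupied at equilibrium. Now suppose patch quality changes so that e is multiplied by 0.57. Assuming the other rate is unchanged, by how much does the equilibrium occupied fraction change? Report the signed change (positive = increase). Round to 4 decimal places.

0.1391

Observed p* = 28/70 = 0.40000.
Balance m(1−p*) = e·p* gives e = m(1−p*)/p* = 0.290×0.60000/0.40000 = 0.43500.
New p* = m/(m+e) = 0.29000/(0.29000+0.24795) = 0.53908.
Δp* = 0.53908 − 0.40000 = +0.13908.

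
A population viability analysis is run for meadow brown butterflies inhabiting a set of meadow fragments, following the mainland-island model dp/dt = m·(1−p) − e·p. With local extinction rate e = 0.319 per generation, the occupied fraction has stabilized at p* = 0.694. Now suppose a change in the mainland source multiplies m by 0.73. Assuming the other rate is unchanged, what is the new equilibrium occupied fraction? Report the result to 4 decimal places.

Balance m(1−p*) = e·p* gives m = e·p*/(1−p*) = 0.319×0.69400/0.30600 = 0.72348.
New p* = m/(m+e) = 0.52814/(0.52814+0.31900) = 0.62344.

0.6234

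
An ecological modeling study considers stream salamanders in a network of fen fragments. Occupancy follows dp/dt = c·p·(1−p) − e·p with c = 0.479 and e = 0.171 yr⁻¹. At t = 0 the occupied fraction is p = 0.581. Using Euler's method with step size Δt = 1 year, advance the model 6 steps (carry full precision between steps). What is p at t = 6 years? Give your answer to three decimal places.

Update rule: p ← p + [c·p·(1−p) − e·p]·Δt with Δt = 1.
p: 0.58100 → 0.59826  (Δp = +0.01726)
p: 0.59826 → 0.61108  (Δp = +0.01282)
p: 0.61108 → 0.62043  (Δp = +0.00935)
p: 0.62043 → 0.62714  (Δp = +0.00671)
p: 0.62714 → 0.63190  (Δp = +0.00477)
p: 0.63190 → 0.63526  (Δp = +0.00336)

0.635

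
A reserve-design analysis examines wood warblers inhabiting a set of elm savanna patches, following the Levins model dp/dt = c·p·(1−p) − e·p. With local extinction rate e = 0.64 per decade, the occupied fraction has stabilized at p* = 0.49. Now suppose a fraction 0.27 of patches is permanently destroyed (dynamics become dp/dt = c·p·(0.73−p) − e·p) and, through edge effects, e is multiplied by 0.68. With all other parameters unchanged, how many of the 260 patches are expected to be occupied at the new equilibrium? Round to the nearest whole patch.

Balance c(1−p*) = e gives c = e/(1 − 0.49000) = 0.64/0.51000 = 1.25490.
New p* = 0.73 − e/c = 0.73 − 0.43520/1.25490 = 0.38320.
Expected occupied = 260 × 0.38320 = 99.63 ≈ 100.

100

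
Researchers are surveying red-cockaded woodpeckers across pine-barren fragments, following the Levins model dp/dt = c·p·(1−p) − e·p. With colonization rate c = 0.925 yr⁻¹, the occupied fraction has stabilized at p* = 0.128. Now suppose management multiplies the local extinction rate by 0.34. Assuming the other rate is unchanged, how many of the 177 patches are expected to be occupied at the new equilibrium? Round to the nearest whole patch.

125

Balance c(1−p*) = e gives e = 0.925×(1 − 0.12800) = 0.80660.
New p* = 1 − e/c = 1 − 0.27424/0.92500 = 0.70352.
Expected occupied = 177 × 0.70352 = 124.52 ≈ 125.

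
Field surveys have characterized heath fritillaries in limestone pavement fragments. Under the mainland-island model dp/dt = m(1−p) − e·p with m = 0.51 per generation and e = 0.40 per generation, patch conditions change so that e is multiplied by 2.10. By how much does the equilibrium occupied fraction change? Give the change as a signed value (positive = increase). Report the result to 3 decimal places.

-0.183

Before: p* = 0.51/(0.51+0.40) = 0.5604.
After: m = 0.51, e = 0.84; p* = 0.51/1.3500 = 0.3778.
Δp* = 0.3778 − 0.5604 = -0.1827.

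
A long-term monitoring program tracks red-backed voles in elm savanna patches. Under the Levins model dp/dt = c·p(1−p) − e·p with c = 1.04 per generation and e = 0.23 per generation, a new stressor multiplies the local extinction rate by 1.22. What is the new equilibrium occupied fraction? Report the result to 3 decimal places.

0.730

Before: p* = 1 − 0.23/1.04 = 0.7788.
After the change, c = 1.04, e = 0.2806, so p* = 1 − 0.2806/1.04 = 0.7302.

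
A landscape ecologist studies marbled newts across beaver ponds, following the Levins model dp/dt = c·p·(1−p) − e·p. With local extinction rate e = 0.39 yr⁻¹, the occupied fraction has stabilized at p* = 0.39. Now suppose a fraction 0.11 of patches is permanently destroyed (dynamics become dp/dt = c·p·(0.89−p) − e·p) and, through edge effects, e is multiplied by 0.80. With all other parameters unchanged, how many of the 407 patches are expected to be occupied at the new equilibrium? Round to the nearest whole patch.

164

Balance c(1−p*) = e gives c = e/(1 − 0.39000) = 0.39/0.61000 = 0.63934.
New p* = 0.89 − e/c = 0.89 − 0.31200/0.63934 = 0.40200.
Expected occupied = 407 × 0.40200 = 163.61 ≈ 164.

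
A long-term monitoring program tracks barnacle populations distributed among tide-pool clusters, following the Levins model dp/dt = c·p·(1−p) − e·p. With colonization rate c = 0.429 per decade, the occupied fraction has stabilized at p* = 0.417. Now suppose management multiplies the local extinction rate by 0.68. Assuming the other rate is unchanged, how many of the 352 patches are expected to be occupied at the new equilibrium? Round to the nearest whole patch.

Balance c(1−p*) = e gives e = 0.429×(1 − 0.41700) = 0.25011.
New p* = 1 − e/c = 1 − 0.17007/0.42900 = 0.60357.
Expected occupied = 352 × 0.60357 = 212.46 ≈ 212.

212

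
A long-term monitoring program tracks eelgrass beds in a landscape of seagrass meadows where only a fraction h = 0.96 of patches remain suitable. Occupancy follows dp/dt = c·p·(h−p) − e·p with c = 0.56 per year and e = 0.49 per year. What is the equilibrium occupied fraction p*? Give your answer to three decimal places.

Setting dp/dt = 0 and dividing by p* gives c·(h−p*) = e.
So p* = h − e/c = 0.96 − 0.49/0.56 = 0.96 − 0.8750 = 0.0850.

0.085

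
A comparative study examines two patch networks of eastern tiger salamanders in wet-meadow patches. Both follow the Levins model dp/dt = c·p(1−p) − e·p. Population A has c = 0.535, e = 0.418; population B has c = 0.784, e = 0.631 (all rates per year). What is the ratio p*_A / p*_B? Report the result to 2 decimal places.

1.12

A: p*_A = 1 − 0.418/0.535 = 0.2187.
B: p*_B = 1 − 0.631/0.784 = 0.1952.
p*_A / p*_B = 0.2187/0.1952 = 1.1206.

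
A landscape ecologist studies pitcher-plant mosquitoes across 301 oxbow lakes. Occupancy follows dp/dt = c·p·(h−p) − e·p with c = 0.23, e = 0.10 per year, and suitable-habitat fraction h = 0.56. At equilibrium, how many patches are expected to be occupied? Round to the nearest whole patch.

38

p* = h − e/c = 0.56 − 0.4348 = 0.1252.
Expected occupied patches = N × p* = 301 × 0.1252 = 37.69 ≈ 38.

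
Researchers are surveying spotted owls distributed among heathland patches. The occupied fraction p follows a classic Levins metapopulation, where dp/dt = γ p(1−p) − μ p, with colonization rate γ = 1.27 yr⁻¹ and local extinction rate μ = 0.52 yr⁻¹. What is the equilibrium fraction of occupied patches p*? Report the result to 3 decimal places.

Setting dp/dt = 0 and dividing through by p* gives γ·(1−p*) = μ.
So p* = 1 − μ/γ = 1 − 0.52/1.27 = 1 − 0.4094 = 0.5906.

0.591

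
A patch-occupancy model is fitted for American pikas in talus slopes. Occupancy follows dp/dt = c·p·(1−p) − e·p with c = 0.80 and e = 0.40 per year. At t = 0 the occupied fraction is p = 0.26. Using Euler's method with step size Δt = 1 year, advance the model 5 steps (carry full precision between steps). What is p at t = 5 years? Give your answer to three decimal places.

Update rule: p ← p + [c·p·(1−p) − e·p]·Δt with Δt = 1.
step 1: Δp = +0.04992, p = 0.30992
step 2: Δp = +0.04713, p = 0.35705
step 3: Δp = +0.04083, p = 0.39788
step 4: Δp = +0.03251, p = 0.43039
step 5: Δp = +0.02397, p = 0.45435

0.454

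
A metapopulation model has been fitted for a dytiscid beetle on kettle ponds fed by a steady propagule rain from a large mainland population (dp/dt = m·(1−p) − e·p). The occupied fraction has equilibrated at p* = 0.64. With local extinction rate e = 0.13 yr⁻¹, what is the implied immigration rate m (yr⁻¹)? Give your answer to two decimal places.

0.23

At equilibrium m(1−p*) = e·p*, so m = e·p*/(1−p*).
m = 0.13 × 0.64 / 0.3600 = 0.0832/0.3600 = 0.2311.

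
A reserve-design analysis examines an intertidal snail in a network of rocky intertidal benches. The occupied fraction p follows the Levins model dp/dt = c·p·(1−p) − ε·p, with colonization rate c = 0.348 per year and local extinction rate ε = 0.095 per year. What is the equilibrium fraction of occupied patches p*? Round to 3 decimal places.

0.727

At equilibrium, colonization balances extinction: c·p*·(1−p*) = ε·p*.
So p* = 1 − ε/c = 1 − 0.095/0.348 = 1 − 0.2730 = 0.7270.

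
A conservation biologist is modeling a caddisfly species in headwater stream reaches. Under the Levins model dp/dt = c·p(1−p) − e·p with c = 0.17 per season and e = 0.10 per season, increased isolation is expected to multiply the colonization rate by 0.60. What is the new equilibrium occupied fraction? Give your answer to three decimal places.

0.020

Before: p* = 1 − 0.10/0.17 = 0.4118.
After the change, c = 0.102, e = 0.1, so p* = 1 − 0.1/0.102 = 0.0196.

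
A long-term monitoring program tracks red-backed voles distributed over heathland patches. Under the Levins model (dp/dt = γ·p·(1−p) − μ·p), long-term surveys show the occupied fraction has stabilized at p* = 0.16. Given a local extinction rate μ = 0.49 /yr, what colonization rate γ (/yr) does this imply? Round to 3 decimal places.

At equilibrium γ(1−p*) = μ, so γ = μ/(1−p*).
γ = 0.49/(1 − 0.16) = 0.49/0.8400 = 0.5833.

0.583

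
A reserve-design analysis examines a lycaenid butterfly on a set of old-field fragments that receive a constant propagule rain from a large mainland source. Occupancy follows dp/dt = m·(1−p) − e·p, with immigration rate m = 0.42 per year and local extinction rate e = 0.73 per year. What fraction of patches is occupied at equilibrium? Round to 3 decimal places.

0.365

At equilibrium the propagule rain into empty patches balances local extinction: m(1−p*) = e·p*.
p* = m/(m+e) = 0.42/(0.42+0.73) = 0.42/1.1500 = 0.3652.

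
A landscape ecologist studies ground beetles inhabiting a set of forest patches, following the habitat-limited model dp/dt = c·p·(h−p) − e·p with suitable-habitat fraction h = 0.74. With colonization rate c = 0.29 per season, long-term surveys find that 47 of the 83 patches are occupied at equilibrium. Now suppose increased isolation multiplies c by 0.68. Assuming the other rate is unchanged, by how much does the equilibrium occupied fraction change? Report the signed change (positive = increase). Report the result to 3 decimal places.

Observed p* = 47/83 = 0.56627.
Balance c(h−p*) = e gives e = 0.29×(0.74 − 0.56627) = 0.05038.
New p* = 0.74 − e/c = 0.74 − 0.05038/0.19720 = 0.48452.
Δp* = 0.48452 − 0.56627 = -0.08175.

-0.082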